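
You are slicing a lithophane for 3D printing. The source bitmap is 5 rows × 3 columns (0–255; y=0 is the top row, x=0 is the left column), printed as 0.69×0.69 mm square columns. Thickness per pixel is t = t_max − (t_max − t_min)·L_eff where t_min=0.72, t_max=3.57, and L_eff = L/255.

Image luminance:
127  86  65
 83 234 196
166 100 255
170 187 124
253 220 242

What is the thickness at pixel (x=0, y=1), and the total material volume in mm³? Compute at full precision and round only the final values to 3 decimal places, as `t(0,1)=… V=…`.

t(0,1)=2.642 V=12.150

span = t_max - t_min = 3.57 - 0.72 = 2.850
L(0,1) = 83, L_eff = 83/255 = 0.325490
t(0,1) = 3.57 - 2.850·0.325490 = 2.642
Σt over all 5·3 pixels = 43383/1700 ≈ 25.5194118
V = pitch²·Σt = 0.69²·43383/1700 = 12.150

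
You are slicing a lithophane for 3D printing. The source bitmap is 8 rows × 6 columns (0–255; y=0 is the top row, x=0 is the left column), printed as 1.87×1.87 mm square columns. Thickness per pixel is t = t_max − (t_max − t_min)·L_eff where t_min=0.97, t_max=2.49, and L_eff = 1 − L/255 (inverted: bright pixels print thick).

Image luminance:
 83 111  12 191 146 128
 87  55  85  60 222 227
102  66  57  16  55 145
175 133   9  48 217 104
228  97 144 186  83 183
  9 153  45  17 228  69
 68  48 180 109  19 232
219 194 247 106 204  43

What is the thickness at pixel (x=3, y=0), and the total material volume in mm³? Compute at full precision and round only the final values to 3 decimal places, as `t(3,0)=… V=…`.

t(3,0)=2.109 V=280.482

span = t_max - t_min = 2.49 - 0.97 = 1.520
L(3,0) = 191, L_eff = 1 - 191/255 = 0.250980 (inverted)
t(3,0) = 2.49 - 1.520·0.250980 = 2.109
Σt over all 8·6 pixels = 102266/1275 ≈ 80.2086275
V = pitch²·Σt = 1.87²·102266/1275 = 280.482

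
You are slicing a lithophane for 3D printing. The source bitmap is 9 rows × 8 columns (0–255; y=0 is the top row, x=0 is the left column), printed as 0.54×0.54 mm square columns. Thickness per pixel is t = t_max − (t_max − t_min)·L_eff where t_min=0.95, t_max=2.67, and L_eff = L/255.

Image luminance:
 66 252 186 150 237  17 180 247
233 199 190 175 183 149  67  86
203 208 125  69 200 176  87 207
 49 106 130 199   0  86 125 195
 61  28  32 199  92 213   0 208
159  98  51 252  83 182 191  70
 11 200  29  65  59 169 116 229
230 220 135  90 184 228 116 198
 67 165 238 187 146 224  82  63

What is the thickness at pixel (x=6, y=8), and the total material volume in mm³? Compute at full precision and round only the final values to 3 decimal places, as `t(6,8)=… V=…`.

span = t_max - t_min = 2.67 - 0.95 = 1.720
L(6,8) = 82, L_eff = 82/255 = 0.321569
t(6,8) = 2.67 - 1.720·0.321569 = 2.117
Σt over all 9·8 pixels = 262998/2125 ≈ 123.7637647
V = pitch²·Σt = 0.54²·262998/2125 = 36.090

t(6,8)=2.117 V=36.090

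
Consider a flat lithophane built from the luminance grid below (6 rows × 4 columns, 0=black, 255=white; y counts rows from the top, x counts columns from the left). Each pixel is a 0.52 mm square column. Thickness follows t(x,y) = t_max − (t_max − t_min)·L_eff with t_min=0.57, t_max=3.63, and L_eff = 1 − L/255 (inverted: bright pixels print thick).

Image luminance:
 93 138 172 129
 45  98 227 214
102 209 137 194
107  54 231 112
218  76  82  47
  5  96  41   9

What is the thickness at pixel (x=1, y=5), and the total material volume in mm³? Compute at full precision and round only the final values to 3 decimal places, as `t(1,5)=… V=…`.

span = t_max - t_min = 3.63 - 0.57 = 3.060
L(1,5) = 96, L_eff = 1 - 96/255 = 0.623529 (inverted)
t(1,5) = 3.63 - 3.060·0.623529 = 1.722
Σt over all 6·4 pixels = 47.712
V = pitch²·Σt = 0.52²·47.712 = 12.901

t(1,5)=1.722 V=12.901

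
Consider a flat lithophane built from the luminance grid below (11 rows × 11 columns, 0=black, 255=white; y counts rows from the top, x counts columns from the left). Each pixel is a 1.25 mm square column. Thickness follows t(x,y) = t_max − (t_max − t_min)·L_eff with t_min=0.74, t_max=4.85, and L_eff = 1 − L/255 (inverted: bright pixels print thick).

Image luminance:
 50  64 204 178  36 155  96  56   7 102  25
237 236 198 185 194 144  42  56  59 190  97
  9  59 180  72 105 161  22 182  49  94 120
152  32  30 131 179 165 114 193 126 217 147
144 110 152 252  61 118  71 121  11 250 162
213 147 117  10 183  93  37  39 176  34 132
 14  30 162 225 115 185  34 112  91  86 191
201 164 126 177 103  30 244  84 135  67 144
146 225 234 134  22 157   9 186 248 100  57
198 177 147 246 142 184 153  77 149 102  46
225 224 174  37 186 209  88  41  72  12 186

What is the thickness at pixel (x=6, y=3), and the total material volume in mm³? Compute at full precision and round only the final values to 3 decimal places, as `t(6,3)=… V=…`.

span = t_max - t_min = 4.85 - 0.74 = 4.110
L(6,3) = 114, L_eff = 1 - 114/255 = 0.552941 (inverted)
t(6,3) = 4.85 - 4.110·0.552941 = 2.577
Σt over all 11·11 pixels = 332.852
V = pitch²·Σt = 1.25²·332.852 = 520.081

t(6,3)=2.577 V=520.081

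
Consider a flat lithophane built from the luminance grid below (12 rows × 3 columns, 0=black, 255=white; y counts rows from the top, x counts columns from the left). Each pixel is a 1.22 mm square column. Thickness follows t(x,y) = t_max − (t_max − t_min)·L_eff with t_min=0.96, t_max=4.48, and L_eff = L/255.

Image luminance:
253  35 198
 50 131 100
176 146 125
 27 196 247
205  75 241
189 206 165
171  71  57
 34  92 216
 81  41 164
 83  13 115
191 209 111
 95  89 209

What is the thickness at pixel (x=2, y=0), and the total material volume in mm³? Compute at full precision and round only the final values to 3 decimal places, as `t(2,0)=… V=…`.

t(2,0)=1.747 V=141.286

span = t_max - t_min = 4.48 - 0.96 = 3.520
L(2,0) = 198, L_eff = 198/255 = 0.776471
t(2,0) = 4.48 - 3.520·0.776471 = 1.747
Σt over all 12·3 pixels = 605144/6375 ≈ 94.9245490
V = pitch²·Σt = 1.22²·605144/6375 = 141.286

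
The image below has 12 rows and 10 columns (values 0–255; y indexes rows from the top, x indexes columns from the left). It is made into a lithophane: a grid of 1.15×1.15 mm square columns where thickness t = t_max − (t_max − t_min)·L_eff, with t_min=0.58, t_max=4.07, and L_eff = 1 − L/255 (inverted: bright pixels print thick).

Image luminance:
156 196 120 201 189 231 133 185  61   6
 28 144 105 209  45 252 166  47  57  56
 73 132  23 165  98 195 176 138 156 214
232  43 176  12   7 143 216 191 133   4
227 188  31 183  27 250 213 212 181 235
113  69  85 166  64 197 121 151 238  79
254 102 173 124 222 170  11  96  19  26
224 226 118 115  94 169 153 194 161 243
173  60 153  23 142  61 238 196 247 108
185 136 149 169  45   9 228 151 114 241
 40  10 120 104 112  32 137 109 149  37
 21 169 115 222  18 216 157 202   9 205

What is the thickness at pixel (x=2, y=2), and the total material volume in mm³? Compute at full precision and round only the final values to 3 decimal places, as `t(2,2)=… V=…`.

span = t_max - t_min = 4.07 - 0.58 = 3.490
L(2,2) = 23, L_eff = 1 - 23/255 = 0.909804 (inverted)
t(2,2) = 4.07 - 3.490·0.909804 = 0.895
Σt over all 12·10 pixels = 9835/34 ≈ 289.2647059
V = pitch²·Σt = 1.15²·9835/34 = 382.553

t(2,2)=0.895 V=382.553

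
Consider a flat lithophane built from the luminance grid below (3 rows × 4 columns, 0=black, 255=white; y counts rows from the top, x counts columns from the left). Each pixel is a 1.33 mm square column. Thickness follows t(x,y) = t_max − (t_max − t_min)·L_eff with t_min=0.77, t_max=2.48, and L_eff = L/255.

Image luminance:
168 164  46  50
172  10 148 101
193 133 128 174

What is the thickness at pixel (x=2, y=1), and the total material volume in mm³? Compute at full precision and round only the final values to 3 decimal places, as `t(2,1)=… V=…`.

span = t_max - t_min = 2.48 - 0.77 = 1.710
L(2,1) = 148, L_eff = 148/255 = 0.580392
t(2,1) = 2.48 - 1.710·0.580392 = 1.488
Σt over all 3·4 pixels = 168201/8500 ≈ 19.7883529
V = pitch²·Σt = 1.33²·168201/8500 = 35.004

t(2,1)=1.488 V=35.004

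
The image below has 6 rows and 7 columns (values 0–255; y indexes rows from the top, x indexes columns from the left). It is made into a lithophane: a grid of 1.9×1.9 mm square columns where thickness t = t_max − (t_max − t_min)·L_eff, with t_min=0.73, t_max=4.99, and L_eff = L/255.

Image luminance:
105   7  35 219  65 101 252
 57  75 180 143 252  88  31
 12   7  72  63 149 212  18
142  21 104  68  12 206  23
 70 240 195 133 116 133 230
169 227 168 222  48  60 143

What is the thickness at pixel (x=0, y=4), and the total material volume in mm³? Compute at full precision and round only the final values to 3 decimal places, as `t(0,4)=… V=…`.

t(0,4)=3.821 V=462.702

span = t_max - t_min = 4.99 - 0.73 = 4.260
L(0,4) = 70, L_eff = 70/255 = 0.274510
t(0,4) = 4.99 - 4.260·0.274510 = 3.821
Σt over all 6·7 pixels = 272366/2125 ≈ 128.1722353
V = pitch²·Σt = 1.9²·272366/2125 = 462.702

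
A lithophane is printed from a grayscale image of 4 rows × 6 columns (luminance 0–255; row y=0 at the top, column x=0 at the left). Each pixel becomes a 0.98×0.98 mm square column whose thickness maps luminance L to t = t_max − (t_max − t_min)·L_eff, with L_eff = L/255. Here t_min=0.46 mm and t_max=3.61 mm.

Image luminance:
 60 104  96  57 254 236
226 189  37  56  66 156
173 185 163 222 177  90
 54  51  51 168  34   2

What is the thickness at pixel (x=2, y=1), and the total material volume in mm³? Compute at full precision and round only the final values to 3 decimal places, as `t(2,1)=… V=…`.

t(2,1)=3.153 V=48.721

span = t_max - t_min = 3.61 - 0.46 = 3.150
L(2,1) = 37, L_eff = 37/255 = 0.145098
t(2,1) = 3.61 - 3.150·0.145098 = 3.153
Σt over all 4·6 pixels = 50.73
V = pitch²·Σt = 0.98²·50.73 = 48.721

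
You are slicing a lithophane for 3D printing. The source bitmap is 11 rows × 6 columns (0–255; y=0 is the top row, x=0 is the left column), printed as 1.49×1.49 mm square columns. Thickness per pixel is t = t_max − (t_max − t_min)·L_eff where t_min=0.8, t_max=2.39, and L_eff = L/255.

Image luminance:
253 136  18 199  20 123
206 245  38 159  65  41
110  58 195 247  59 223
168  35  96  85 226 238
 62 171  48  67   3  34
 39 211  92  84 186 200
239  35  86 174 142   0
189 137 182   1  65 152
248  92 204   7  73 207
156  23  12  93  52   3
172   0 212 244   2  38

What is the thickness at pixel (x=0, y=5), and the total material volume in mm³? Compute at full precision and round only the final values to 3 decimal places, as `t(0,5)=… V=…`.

span = t_max - t_min = 2.39 - 0.8 = 1.590
L(0,5) = 39, L_eff = 39/255 = 0.152941
t(0,5) = 2.39 - 1.590·0.152941 = 2.147
Σt over all 11·6 pixels = 3735/34 ≈ 109.8529412
V = pitch²·Σt = 1.49²·3735/34 = 243.885

t(0,5)=2.147 V=243.885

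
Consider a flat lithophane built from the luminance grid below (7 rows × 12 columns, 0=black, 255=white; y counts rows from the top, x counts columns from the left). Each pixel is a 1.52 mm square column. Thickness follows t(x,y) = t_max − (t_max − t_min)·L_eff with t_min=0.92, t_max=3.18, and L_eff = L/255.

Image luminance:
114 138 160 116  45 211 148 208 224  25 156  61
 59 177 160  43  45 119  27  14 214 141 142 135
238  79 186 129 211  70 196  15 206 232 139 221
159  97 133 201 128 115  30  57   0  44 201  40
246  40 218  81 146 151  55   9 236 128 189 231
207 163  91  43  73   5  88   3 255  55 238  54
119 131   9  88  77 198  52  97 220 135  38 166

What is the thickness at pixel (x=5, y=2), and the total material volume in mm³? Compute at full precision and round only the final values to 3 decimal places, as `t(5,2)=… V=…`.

span = t_max - t_min = 3.18 - 0.92 = 2.260
L(5,2) = 70, L_eff = 70/255 = 0.274510
t(5,2) = 3.18 - 2.260·0.274510 = 2.560
Σt over all 7·12 pixels = 372818/2125 ≈ 175.4437647
V = pitch²·Σt = 1.52²·372818/2125 = 405.345

t(5,2)=2.560 V=405.345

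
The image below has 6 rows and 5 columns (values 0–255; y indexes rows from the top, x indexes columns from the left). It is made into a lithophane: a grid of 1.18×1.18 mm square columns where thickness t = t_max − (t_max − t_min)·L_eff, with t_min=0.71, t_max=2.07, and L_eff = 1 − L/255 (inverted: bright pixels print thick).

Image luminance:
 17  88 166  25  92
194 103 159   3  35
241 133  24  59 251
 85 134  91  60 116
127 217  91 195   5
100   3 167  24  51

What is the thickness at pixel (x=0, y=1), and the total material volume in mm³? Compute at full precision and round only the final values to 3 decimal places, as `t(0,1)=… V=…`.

t(0,1)=1.745 V=52.352

span = t_max - t_min = 2.07 - 0.71 = 1.360
L(0,1) = 194, L_eff = 1 - 194/255 = 0.239216 (inverted)
t(0,1) = 2.07 - 1.360·0.239216 = 1.745
Σt over all 6·5 pixels = 28199/750 ≈ 37.5986667
V = pitch²·Σt = 1.18²·28199/750 = 52.352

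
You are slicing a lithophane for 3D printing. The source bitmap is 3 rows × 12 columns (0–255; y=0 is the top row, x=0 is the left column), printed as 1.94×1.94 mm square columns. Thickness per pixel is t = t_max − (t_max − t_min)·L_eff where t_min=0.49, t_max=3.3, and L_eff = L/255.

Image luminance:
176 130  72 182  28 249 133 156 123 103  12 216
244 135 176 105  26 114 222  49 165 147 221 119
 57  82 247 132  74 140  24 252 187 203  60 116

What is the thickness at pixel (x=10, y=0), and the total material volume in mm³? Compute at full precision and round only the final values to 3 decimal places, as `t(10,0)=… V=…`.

t(10,0)=3.168 V=244.850

span = t_max - t_min = 3.3 - 0.49 = 2.810
L(10,0) = 12, L_eff = 12/255 = 0.047059
t(10,0) = 3.3 - 2.810·0.047059 = 3.168
Σt over all 3·12 pixels = 1658963/25500 ≈ 65.0573725
V = pitch²·Σt = 1.94²·1658963/25500 = 244.850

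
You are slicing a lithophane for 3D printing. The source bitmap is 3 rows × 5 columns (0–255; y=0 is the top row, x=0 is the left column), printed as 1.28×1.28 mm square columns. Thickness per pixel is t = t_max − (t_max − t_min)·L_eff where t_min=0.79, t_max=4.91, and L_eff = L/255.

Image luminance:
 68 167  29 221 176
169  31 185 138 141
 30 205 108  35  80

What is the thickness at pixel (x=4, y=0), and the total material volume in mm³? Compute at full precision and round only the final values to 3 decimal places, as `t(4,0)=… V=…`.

t(4,0)=2.066 V=73.470

span = t_max - t_min = 4.91 - 0.79 = 4.120
L(4,0) = 176, L_eff = 176/255 = 0.690196
t(4,0) = 4.91 - 4.120·0.690196 = 2.066
Σt over all 3·5 pixels = 1143479/25500 ≈ 44.8423137
V = pitch²·Σt = 1.28²·1143479/25500 = 73.470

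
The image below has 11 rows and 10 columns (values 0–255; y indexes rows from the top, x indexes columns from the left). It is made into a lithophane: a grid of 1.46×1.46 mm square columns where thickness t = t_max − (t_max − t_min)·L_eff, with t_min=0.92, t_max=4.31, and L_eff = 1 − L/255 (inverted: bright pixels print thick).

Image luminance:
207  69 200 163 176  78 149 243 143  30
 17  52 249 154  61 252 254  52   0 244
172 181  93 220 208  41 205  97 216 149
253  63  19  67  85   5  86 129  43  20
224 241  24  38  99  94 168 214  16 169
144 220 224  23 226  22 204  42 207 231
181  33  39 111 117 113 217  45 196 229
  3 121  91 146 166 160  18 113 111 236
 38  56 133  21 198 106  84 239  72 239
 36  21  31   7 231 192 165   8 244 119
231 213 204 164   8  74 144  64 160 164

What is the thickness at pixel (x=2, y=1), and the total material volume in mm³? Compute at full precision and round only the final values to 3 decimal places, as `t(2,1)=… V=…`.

span = t_max - t_min = 4.31 - 0.92 = 3.390
L(2,1) = 249, L_eff = 1 - 249/255 = 0.023529 (inverted)
t(2,1) = 4.31 - 3.390·0.023529 = 4.230
Σt over all 11·10 pixels = 2452031/8500 ≈ 288.4742353
V = pitch²·Σt = 1.46²·2452031/8500 = 614.912

t(2,1)=4.230 V=614.912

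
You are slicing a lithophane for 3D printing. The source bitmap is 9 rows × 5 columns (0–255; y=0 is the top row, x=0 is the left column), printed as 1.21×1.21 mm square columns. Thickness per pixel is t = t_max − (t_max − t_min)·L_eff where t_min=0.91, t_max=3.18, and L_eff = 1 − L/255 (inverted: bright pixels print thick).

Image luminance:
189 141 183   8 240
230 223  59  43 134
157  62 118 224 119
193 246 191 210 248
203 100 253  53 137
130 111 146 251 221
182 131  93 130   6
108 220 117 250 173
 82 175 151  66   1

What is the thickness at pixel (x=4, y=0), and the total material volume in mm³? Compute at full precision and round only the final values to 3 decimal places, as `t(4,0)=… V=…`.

t(4,0)=3.046 V=147.383

span = t_max - t_min = 3.18 - 0.91 = 2.270
L(4,0) = 240, L_eff = 1 - 240/255 = 0.058824 (inverted)
t(4,0) = 3.18 - 2.270·0.058824 = 3.046
Σt over all 9·5 pixels = 855647/8500 ≈ 100.6643529
V = pitch²·Σt = 1.21²·855647/8500 = 147.383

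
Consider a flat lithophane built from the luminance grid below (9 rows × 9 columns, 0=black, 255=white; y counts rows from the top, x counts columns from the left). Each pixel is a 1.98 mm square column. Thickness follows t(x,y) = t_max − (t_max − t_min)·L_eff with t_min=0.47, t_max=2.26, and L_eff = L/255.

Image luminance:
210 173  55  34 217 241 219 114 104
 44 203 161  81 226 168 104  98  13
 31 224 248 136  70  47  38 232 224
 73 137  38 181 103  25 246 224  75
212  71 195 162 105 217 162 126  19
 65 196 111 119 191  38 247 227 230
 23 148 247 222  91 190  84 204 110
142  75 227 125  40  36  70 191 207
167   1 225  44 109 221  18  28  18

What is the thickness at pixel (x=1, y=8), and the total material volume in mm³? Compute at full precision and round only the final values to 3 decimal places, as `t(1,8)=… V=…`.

span = t_max - t_min = 2.26 - 0.47 = 1.790
L(1,8) = 1, L_eff = 1/255 = 0.003922
t(1,8) = 2.26 - 1.790·0.003922 = 2.253
Σt over all 9·9 pixels = 913221/8500 ≈ 107.4377647
V = pitch²·Σt = 1.98²·913221/8500 = 421.199

t(1,8)=2.253 V=421.199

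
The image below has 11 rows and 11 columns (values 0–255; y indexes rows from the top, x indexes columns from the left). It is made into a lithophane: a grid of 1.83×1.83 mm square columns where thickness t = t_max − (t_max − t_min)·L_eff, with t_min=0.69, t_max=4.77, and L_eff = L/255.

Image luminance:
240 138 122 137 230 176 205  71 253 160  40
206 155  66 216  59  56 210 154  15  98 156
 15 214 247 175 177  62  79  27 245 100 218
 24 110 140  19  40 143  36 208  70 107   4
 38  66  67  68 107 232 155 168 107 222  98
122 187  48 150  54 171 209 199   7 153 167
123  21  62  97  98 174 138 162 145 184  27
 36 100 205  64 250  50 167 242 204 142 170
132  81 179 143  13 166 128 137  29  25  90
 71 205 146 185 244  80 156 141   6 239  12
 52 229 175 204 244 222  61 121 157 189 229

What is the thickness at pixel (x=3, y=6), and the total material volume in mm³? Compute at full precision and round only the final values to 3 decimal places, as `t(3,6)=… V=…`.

t(3,6)=3.218 V=1087.890

span = t_max - t_min = 4.77 - 0.69 = 4.080
L(3,6) = 97, L_eff = 97/255 = 0.380392
t(3,6) = 4.77 - 4.080·0.380392 = 3.218
Σt over all 11·11 pixels = 324.85
V = pitch²·Σt = 1.83²·324.85 = 1087.890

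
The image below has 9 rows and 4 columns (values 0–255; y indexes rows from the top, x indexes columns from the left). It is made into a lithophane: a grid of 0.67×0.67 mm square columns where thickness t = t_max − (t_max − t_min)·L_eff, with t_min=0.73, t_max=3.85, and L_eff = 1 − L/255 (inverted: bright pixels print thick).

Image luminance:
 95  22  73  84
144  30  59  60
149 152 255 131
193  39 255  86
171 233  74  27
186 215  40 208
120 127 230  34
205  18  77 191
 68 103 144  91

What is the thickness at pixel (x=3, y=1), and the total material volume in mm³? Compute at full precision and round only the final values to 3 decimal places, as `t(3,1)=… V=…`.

t(3,1)=1.464 V=35.903

span = t_max - t_min = 3.85 - 0.73 = 3.120
L(3,1) = 60, L_eff = 1 - 60/255 = 0.764706 (inverted)
t(3,1) = 3.85 - 3.120·0.764706 = 1.464
Σt over all 9·4 pixels = 169959/2125 ≈ 79.9807059
V = pitch²·Σt = 0.67²·169959/2125 = 35.903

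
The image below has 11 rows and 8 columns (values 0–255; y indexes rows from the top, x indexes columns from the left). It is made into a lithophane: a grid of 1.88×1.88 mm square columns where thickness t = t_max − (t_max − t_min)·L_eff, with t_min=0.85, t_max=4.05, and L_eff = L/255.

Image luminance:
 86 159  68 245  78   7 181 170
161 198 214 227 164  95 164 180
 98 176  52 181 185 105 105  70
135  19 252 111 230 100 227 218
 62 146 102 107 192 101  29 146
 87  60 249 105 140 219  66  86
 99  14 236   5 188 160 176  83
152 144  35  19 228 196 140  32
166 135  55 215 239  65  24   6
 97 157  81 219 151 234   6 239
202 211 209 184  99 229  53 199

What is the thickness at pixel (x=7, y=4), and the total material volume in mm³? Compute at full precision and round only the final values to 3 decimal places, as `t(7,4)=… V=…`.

span = t_max - t_min = 4.05 - 0.85 = 3.200
L(7,4) = 146, L_eff = 146/255 = 0.572549
t(7,4) = 4.05 - 3.200·0.572549 = 2.218
Σt over all 11·8 pixels = 17558/85 ≈ 206.5647059
V = pitch²·Σt = 1.88²·17558/85 = 730.082

t(7,4)=2.218 V=730.082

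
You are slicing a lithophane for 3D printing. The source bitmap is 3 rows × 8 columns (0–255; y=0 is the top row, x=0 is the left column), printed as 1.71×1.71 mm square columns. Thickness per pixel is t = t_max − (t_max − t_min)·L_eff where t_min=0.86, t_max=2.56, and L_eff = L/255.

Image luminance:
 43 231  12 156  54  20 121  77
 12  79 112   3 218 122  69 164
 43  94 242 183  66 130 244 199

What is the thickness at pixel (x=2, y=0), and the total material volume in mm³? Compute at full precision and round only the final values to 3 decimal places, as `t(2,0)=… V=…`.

span = t_max - t_min = 2.56 - 0.86 = 1.700
L(2,0) = 12, L_eff = 12/255 = 0.047059
t(2,0) = 2.56 - 1.700·0.047059 = 2.480
Σt over all 3·8 pixels = 43.48
V = pitch²·Σt = 1.71²·43.48 = 127.140

t(2,0)=2.480 V=127.140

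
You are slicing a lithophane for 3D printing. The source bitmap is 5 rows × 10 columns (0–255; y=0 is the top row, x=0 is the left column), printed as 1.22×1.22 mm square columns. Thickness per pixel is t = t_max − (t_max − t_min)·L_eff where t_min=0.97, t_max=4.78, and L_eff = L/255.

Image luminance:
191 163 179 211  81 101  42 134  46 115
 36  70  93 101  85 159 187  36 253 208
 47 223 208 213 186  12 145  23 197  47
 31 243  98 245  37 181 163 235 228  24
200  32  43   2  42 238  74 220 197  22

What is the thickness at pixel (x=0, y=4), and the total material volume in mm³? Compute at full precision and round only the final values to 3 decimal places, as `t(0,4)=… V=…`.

t(0,4)=1.792 V=214.580

span = t_max - t_min = 4.78 - 0.97 = 3.810
L(0,4) = 200, L_eff = 200/255 = 0.784314
t(0,4) = 4.78 - 3.810·0.784314 = 1.792
Σt over all 5·10 pixels = 1225431/8500 ≈ 144.1683529
V = pitch²·Σt = 1.22²·1225431/8500 = 214.580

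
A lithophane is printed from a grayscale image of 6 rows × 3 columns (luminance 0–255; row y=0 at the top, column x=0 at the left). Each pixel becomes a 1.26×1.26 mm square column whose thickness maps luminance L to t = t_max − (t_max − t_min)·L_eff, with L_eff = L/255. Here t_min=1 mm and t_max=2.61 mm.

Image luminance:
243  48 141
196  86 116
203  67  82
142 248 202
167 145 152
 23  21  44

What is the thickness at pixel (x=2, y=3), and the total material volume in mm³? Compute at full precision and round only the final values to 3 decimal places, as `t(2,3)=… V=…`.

span = t_max - t_min = 2.61 - 1 = 1.610
L(2,3) = 202, L_eff = 202/255 = 0.792157
t(2,3) = 2.61 - 1.610·0.792157 = 1.335
Σt over all 6·3 pixels = 205876/6375 ≈ 32.2942745
V = pitch²·Σt = 1.26²·205876/6375 = 51.270

t(2,3)=1.335 V=51.270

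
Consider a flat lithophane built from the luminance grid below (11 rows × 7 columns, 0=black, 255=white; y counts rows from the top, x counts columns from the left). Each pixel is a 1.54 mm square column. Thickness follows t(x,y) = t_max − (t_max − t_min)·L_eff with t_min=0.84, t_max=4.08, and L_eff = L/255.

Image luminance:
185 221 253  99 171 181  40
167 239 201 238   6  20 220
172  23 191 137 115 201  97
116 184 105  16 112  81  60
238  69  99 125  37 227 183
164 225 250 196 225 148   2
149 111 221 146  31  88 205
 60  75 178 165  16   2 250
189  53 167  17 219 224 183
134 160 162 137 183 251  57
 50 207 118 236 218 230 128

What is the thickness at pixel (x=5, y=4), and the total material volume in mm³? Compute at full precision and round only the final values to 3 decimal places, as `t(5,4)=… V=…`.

t(5,4)=1.196 V=411.818

span = t_max - t_min = 4.08 - 0.84 = 3.240
L(5,4) = 227, L_eff = 227/255 = 0.890196
t(5,4) = 4.08 - 3.240·0.890196 = 1.196
Σt over all 11·7 pixels = 368997/2125 ≈ 173.6456471
V = pitch²·Σt = 1.54²·368997/2125 = 411.818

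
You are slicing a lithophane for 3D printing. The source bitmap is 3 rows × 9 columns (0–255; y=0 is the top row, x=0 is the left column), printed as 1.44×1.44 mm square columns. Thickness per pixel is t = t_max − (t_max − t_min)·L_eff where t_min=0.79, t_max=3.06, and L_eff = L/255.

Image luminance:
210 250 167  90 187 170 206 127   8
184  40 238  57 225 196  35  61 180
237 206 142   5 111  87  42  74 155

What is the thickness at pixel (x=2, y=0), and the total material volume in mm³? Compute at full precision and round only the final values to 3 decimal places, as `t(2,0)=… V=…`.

t(2,0)=1.573 V=103.207

span = t_max - t_min = 3.06 - 0.79 = 2.270
L(2,0) = 167, L_eff = 167/255 = 0.654902
t(2,0) = 3.06 - 2.270·0.654902 = 1.573
Σt over all 3·9 pixels = 21153/425 ≈ 49.7717647
V = pitch²·Σt = 1.44²·21153/425 = 103.207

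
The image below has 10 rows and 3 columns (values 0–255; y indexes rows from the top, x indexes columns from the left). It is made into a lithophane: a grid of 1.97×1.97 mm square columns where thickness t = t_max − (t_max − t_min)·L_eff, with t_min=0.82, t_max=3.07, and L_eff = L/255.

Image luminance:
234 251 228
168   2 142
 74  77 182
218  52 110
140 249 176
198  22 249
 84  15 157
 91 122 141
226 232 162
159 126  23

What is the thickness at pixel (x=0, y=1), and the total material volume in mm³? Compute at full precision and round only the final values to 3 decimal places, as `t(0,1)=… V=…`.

t(0,1)=1.588 V=209.843

span = t_max - t_min = 3.07 - 0.82 = 2.250
L(0,1) = 168, L_eff = 168/255 = 0.658824
t(0,1) = 3.07 - 2.250·0.658824 = 1.588
Σt over all 10·3 pixels = 4596/85 ≈ 54.0705882
V = pitch²·Σt = 1.97²·4596/85 = 209.843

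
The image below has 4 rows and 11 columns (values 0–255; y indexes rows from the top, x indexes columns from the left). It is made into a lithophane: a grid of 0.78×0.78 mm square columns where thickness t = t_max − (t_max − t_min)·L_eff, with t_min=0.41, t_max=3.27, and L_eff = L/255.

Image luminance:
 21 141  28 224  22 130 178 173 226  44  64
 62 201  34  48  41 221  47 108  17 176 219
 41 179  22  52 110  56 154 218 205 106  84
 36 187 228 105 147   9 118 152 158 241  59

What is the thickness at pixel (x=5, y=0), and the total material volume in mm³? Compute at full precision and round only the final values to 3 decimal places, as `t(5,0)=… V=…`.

span = t_max - t_min = 3.27 - 0.41 = 2.860
L(5,0) = 130, L_eff = 130/255 = 0.509804
t(5,0) = 3.27 - 2.860·0.509804 = 1.812
Σt over all 4·11 pixels = 553157/6375 ≈ 86.7697255
V = pitch²·Σt = 0.78²·553157/6375 = 52.791

t(5,0)=1.812 V=52.791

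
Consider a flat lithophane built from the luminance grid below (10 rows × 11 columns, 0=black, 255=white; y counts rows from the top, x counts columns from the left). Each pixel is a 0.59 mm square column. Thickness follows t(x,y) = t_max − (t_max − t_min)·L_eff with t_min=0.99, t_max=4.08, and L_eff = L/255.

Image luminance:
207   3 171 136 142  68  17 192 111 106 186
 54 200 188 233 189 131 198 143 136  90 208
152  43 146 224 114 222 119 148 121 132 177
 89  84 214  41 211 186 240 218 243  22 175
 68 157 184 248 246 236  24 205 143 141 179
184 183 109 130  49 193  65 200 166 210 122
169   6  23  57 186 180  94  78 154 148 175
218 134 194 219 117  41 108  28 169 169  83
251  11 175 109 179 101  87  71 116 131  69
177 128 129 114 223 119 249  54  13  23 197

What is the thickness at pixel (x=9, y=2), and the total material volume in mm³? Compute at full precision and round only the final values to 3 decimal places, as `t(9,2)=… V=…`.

t(9,2)=2.480 V=91.487

span = t_max - t_min = 4.08 - 0.99 = 3.090
L(9,2) = 132, L_eff = 132/255 = 0.517647
t(9,2) = 4.08 - 3.090·0.517647 = 2.480
Σt over all 10·11 pixels = 558489/2125 ≈ 262.8183529
V = pitch²·Σt = 0.59²·558489/2125 = 91.487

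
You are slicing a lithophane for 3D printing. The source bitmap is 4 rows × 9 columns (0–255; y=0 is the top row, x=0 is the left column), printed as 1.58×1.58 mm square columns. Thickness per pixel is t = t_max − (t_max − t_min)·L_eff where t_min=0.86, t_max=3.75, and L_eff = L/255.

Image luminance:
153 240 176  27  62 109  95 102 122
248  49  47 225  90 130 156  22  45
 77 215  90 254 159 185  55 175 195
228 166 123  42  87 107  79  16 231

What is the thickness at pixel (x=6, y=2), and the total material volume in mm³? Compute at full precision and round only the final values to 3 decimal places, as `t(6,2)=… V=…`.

t(6,2)=3.127 V=207.378

span = t_max - t_min = 3.75 - 0.86 = 2.890
L(6,2) = 55, L_eff = 55/255 = 0.215686
t(6,2) = 3.75 - 2.890·0.215686 = 3.127
Σt over all 4·9 pixels = 62303/750 ≈ 83.0706667
V = pitch²·Σt = 1.58²·62303/750 = 207.378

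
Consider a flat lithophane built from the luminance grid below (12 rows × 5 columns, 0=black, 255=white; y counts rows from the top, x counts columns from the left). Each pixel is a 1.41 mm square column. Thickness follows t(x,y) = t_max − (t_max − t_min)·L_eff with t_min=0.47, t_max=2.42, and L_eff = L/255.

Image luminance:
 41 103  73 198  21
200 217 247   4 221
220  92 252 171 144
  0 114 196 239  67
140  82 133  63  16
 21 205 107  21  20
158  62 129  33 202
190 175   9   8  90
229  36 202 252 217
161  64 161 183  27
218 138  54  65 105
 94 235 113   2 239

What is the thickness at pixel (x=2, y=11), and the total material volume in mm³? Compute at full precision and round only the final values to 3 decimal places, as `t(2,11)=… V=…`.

span = t_max - t_min = 2.42 - 0.47 = 1.950
L(2,11) = 113, L_eff = 113/255 = 0.443137
t(2,11) = 2.42 - 1.950·0.443137 = 1.556
Σt over all 12·5 pixels = 149613/1700 ≈ 88.0076471
V = pitch²·Σt = 1.41²·149613/1700 = 174.968

t(2,11)=1.556 V=174.968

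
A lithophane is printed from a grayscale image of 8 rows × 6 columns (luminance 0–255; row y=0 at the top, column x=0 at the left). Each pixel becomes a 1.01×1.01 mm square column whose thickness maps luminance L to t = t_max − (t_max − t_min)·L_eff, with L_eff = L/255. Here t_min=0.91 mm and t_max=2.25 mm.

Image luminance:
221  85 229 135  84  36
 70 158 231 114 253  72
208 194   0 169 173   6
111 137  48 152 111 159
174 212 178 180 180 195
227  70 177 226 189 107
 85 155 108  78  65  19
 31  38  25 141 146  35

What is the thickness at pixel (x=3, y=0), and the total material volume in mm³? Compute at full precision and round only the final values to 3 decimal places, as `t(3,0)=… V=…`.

t(3,0)=1.541 V=76.952

span = t_max - t_min = 2.25 - 0.91 = 1.340
L(3,0) = 135, L_eff = 135/255 = 0.529412
t(3,0) = 2.25 - 1.340·0.529412 = 1.541
Σt over all 8·6 pixels = 961801/12750 ≈ 75.4353725
V = pitch²·Σt = 1.01²·961801/12750 = 76.952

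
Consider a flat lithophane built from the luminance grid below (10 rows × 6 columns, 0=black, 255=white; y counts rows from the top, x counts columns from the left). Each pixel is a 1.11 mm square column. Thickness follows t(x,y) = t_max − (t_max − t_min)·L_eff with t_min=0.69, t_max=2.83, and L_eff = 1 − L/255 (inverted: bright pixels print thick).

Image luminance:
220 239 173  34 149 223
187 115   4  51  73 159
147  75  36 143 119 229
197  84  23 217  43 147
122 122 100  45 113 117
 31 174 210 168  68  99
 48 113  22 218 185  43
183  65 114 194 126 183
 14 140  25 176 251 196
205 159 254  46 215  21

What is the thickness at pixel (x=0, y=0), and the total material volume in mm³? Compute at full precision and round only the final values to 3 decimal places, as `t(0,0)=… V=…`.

t(0,0)=2.536 V=130.130

span = t_max - t_min = 2.83 - 0.69 = 2.140
L(0,0) = 220, L_eff = 1 - 220/255 = 0.137255 (inverted)
t(0,0) = 2.83 - 2.140·0.137255 = 2.536
Σt over all 10·6 pixels = 673307/6375 ≈ 105.6167843
V = pitch²·Σt = 1.11²·673307/6375 = 130.130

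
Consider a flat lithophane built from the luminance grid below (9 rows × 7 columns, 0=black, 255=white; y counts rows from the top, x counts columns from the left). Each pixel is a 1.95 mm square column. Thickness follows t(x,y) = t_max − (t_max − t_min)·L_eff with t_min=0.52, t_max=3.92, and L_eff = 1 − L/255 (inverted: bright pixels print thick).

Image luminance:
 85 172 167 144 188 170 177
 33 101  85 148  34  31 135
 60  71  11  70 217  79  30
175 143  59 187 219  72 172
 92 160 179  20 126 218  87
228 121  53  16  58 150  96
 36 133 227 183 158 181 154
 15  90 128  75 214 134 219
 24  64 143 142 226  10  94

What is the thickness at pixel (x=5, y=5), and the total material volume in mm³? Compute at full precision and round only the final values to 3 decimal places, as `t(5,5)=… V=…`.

span = t_max - t_min = 3.92 - 0.52 = 3.400
L(5,5) = 150, L_eff = 1 - 150/255 = 0.411765 (inverted)
t(5,5) = 3.92 - 3.400·0.411765 = 2.520
Σt over all 9·7 pixels = 9946/75 ≈ 132.6133333
V = pitch²·Σt = 1.95²·9946/75 = 504.262

t(5,5)=2.520 V=504.262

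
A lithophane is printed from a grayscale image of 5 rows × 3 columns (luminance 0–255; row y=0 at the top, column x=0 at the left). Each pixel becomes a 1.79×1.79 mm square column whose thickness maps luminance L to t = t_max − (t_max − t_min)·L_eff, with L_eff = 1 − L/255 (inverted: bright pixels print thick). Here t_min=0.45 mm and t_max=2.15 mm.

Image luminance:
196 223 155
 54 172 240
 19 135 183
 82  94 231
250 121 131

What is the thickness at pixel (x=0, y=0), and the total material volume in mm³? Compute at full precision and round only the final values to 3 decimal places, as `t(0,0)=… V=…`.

span = t_max - t_min = 2.15 - 0.45 = 1.700
L(0,0) = 196, L_eff = 1 - 196/255 = 0.231373 (inverted)
t(0,0) = 2.15 - 1.700·0.231373 = 1.757
Σt over all 5·3 pixels = 21.99
V = pitch²·Σt = 1.79²·21.99 = 70.458

t(0,0)=1.757 V=70.458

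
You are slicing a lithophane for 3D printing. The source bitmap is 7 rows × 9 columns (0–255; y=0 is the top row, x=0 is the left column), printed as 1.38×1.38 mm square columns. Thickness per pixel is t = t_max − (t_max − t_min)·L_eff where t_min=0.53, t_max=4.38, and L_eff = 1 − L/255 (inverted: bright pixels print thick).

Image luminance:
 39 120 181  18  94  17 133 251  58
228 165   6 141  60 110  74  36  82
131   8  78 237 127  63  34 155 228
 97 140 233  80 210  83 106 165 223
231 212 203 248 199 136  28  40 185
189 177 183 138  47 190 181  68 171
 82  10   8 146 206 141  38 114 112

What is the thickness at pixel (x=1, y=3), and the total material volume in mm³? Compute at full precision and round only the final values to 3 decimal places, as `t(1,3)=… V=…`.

t(1,3)=2.644 V=290.562

span = t_max - t_min = 4.38 - 0.53 = 3.850
L(1,3) = 140, L_eff = 1 - 140/255 = 0.450980 (inverted)
t(1,3) = 4.38 - 3.850·0.450980 = 2.644
Σt over all 7·9 pixels = 778127/5100 ≈ 152.5739216
V = pitch²·Σt = 1.38²·778127/5100 = 290.562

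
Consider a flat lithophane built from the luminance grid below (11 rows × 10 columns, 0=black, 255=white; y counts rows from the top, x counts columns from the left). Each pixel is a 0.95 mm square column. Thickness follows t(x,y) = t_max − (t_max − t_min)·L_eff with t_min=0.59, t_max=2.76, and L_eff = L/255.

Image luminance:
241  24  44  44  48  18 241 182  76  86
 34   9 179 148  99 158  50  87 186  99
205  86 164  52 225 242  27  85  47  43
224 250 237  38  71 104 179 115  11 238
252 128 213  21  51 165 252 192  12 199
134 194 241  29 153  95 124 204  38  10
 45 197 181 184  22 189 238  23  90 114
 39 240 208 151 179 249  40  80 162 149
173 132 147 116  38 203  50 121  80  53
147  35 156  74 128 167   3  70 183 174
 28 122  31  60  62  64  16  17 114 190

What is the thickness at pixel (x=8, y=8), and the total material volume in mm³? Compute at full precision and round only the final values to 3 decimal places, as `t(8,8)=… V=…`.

t(8,8)=2.079 V=173.106

span = t_max - t_min = 2.76 - 0.59 = 2.170
L(8,8) = 80, L_eff = 80/255 = 0.313725
t(8,8) = 2.76 - 2.170·0.313725 = 2.079
Σt over all 11·10 pixels = 1630357/8500 ≈ 191.8067059
V = pitch²·Σt = 0.95²·1630357/8500 = 173.106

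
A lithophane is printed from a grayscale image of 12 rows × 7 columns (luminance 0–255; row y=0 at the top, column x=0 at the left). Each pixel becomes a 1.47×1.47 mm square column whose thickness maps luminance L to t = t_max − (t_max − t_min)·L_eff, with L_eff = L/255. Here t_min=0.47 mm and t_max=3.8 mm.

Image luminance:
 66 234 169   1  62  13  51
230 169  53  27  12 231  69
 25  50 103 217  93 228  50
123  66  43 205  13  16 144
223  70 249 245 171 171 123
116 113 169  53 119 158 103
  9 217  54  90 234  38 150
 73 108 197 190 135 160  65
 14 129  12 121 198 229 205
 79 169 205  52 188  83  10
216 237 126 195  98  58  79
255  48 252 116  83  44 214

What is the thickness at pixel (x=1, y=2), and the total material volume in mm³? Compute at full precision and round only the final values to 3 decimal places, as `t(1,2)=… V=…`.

span = t_max - t_min = 3.8 - 0.47 = 3.330
L(1,2) = 50, L_eff = 50/255 = 0.196078
t(1,2) = 3.8 - 3.330·0.196078 = 3.147
Σt over all 12·7 pixels = 1572009/8500 ≈ 184.9422353
V = pitch²·Σt = 1.47²·1572009/8500 = 399.642

t(1,2)=3.147 V=399.642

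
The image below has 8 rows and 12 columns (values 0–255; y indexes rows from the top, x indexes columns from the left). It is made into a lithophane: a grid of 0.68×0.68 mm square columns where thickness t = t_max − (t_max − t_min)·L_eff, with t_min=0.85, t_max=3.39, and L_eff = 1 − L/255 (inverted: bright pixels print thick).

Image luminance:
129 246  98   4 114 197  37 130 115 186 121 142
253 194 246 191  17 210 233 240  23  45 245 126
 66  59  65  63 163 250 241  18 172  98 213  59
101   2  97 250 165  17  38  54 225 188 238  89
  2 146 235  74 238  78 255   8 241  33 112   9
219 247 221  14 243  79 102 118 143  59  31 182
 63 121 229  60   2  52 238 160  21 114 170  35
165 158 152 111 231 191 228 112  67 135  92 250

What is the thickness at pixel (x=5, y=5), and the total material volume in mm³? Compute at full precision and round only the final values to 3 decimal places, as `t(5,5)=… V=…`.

span = t_max - t_min = 3.39 - 0.85 = 2.540
L(5,5) = 79, L_eff = 1 - 79/255 = 0.690196 (inverted)
t(5,5) = 3.39 - 2.540·0.690196 = 1.637
Σt over all 8·12 pixels = 2655713/12750 ≈ 208.2912157
V = pitch²·Σt = 0.68²·2655713/12750 = 96.314

t(5,5)=1.637 V=96.314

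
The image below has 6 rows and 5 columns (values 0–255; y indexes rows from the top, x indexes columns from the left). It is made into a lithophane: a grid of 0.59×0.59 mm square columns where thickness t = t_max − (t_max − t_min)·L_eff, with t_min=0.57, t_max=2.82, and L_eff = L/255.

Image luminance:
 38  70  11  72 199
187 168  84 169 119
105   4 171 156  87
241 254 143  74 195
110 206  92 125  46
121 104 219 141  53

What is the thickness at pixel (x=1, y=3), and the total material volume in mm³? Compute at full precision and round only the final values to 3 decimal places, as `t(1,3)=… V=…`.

span = t_max - t_min = 2.82 - 0.57 = 2.250
L(1,3) = 254, L_eff = 254/255 = 0.996078
t(1,3) = 2.82 - 2.250·0.996078 = 0.579
Σt over all 6·5 pixels = 4368/85 ≈ 51.3882353
V = pitch²·Σt = 0.59²·4368/85 = 17.888

t(1,3)=0.579 V=17.888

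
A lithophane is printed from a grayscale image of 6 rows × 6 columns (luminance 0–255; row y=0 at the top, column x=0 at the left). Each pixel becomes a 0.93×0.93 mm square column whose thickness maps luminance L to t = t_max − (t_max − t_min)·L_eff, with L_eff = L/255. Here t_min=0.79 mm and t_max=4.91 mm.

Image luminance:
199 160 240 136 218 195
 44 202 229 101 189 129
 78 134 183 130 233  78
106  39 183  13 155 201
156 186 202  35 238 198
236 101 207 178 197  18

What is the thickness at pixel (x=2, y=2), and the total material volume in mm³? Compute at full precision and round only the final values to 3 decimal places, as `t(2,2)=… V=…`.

t(2,2)=1.953 V=75.645

span = t_max - t_min = 4.91 - 0.79 = 4.120
L(2,2) = 183, L_eff = 183/255 = 0.717647
t(2,2) = 4.91 - 4.120·0.717647 = 1.953
Σt over all 6·6 pixels = 557564/6375 ≈ 87.4610196
V = pitch²·Σt = 0.93²·557564/6375 = 75.645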